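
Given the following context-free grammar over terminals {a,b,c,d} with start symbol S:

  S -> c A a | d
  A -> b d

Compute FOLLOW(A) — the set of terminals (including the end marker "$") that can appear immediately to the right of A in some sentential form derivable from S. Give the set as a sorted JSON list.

FIRST sets, iterate to fixpoint:
[1]
  A via A→b d: +{b}
  S via S→c A a: +{c}
  S via S→d: +{d}
  FIRST(S)={c,d}  FIRST(A)={b}
[2] — fixpoint
  FIRST(S)={c,d}  FIRST(A)={b}

FOLLOW sets:
seed FOLLOW(S) with $
pass 1:
  S→c A a: FOLLOW(A) ⊇ FIRST(a) = {a}; new: +{a}
  FOLLOW(S)={$}  FOLLOW(A)={a}
pass 2: (no change)
  FOLLOW(S)={$}  FOLLOW(A)={a}

FOLLOW(A) = ["a"]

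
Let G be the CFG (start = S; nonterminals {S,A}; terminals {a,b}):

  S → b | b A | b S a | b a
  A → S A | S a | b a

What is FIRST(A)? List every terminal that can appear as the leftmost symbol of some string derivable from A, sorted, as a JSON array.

FIRST sets, iterate to fixpoint:
[1]
  A via A→b a: +{b}
  S via S→b: +{b}
  FIRST(S)={b}  FIRST(A)={b}
[2] — fixpoint
  FIRST(S)={b}  FIRST(A)={b}

FIRST(A) = ["b"]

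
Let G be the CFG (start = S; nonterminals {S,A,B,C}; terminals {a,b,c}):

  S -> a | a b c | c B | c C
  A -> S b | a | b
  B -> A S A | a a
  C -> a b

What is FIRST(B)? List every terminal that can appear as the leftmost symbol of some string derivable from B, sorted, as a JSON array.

FIRST iteration:
[1]
  A via A→a: +{a}
  A via A→b: +{b}
  B via B→A S A: +{a,b}
  C via C→a b: +{a}
  S via S→a: +{a}
  S via S→c B: +{c}
  S: {a,c}  A: {a,b}  B: {a,b}  C: {a}
[2]
  A via A→S b: +{c}
  B via B→A S A: +{c}
  S: {a,c}  A: {a,b,c}  B: {a,b,c}  C: {a}
[3] (stable)
  S: {a,c}  A: {a,b,c}  B: {a,b,c}  C: {a}

FIRST(B) = ["a", "b", "c"]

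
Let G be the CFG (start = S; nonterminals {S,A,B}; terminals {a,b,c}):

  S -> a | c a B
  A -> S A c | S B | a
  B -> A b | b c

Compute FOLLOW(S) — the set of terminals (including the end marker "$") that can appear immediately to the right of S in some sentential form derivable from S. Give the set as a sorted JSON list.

FIRST iteration:
round 1:
  A via A→a: +{a}
  B via B→A b: +{a}
  B via B→b c: +{b}
  S via S→a: +{a}
  S via S→c a B: +{c}
  FIRST[S]={a,c}  FIRST[A]={a}  FIRST[B]={a,b}
round 2:
  A via A→S A c: +{c}
  B via B→A b: +{c}
  FIRST[S]={a,c}  FIRST[A]={a,c}  FIRST[B]={a,b,c}
round 3: — fixpoint
  FIRST[S]={a,c}  FIRST[A]={a,c}  FIRST[B]={a,b,c}

Compute FOLLOW by fixpoint:
FOLLOW(S) := {$}
pass 1:
  A→S A c: FOLLOW(S) ⊇ FIRST(A) = {a,c}; new: +{a,c}
  A→S A c: FOLLOW(A) ⊇ FIRST(c) = {c}; new: +{c}
  A→S B: FOLLOW(S) ⊇ FIRST(B) = {a,b,c}; new: +{b}
  A→S B: FOLLOW(B) ⊇ FOLLOW(A) ⊇ {c}; new: +{c}
  B→A b: FOLLOW(A) ⊇ FIRST(b) = {b}; new: +{b}
  S→c a B: FOLLOW(B) ⊇ FOLLOW(S) ⊇ {$,a,b,c}; new: +{$,a,b}
  FOLLOW[S]={$,a,b,c}  FOLLOW[A]={b,c}  FOLLOW[B]={$,a,b,c}
pass 2: done
  FOLLOW[S]={$,a,b,c}  FOLLOW[A]={b,c}  FOLLOW[B]={$,a,b,c}

FOLLOW(S) = ["$", "a", "b", "c"]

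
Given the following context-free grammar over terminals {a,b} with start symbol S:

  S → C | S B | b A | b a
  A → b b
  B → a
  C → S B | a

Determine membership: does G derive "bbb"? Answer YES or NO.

Convert to CNF:
  S -> S B | T0 A | T0 T1 | a
  A -> T0 T0
  B -> a
  C -> S B | a
  T0 -> b
  T1 -> a

CYK table (by increasing span):
  [0..0]={T0}  "b"  orig:{}
  [1..1]={T0}  "b"  orig:{}
  [2..2]={T0}  "b"  orig:{}
  [0..1]={A}  "bb"
  [1..2]={A}  "bb"
  [0..2]={S}  "bbb"

S ∈ T[0,2] ⇒ YES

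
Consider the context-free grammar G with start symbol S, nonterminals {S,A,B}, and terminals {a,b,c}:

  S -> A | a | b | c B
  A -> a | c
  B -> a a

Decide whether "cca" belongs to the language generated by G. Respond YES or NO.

CNF form of G:
  S -> T1 B | a | b | c
  A -> a | c
  B -> T0 T0
  T0 -> a
  T1 -> c

Fill CYK table bottom-up:
  T[0,0] 'c' = {A,S,T1}  orig:{A,S}
  T[1,1] 'c' = {A,S,T1}  orig:{A,S}
  T[2,2] 'a' = {A,S,T0}  orig:{A,S}
  T[0,1] 'cc' = ∅
  T[1,2] 'ca' = ∅
  T[0,2] 'cca' = ∅

S ∉ T[0,2] ⇒ NO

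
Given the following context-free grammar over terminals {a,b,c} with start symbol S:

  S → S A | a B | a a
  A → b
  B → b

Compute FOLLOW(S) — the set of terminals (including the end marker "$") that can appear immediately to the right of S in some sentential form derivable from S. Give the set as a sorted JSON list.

Compute FIRST by fixpoint:
pass 1:
  A via A→b: +{b}
  B via B→b: +{b}
  S via S→a B: +{a}
  S: {a}  A: {b}  B: {b}
pass 2: — fixpoint
  S: {a}  A: {b}  B: {b}

FOLLOW iteration:
seed FOLLOW(S) with $
round 1:
  S→S A: FOLLOW(S) ⊇ FIRST(A) = {b}; new: +{b}
  S→S A: FOLLOW(A) ⊇ FOLLOW(S) ⊇ {$,b}; new: +{$,b}
  S→a B: FOLLOW(B) ⊇ FOLLOW(S) ⊇ {$,b}; new: +{$,b}
  FOLLOW(S)={$,b}  FOLLOW(A)={$,b}  FOLLOW(B)={$,b}
round 2: done
  FOLLOW(S)={$,b}  FOLLOW(A)={$,b}  FOLLOW(B)={$,b}

FOLLOW(S) = ["$", "b"]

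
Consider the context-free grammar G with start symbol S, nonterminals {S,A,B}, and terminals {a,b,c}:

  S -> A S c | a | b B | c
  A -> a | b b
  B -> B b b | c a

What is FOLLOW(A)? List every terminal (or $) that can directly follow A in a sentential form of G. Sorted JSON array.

Compute FIRST by fixpoint:
pass 1:
  A via A→a: +{a}
  A via A→b b: +{b}
  B via B→c a: +{c}
  S via S→A S c: +{a,b}
  S via S→c: +{c}
  FIRST(S)={a,b,c}  FIRST(A)={a,b}  FIRST(B)={c}
pass 2: (stable)
  FIRST(S)={a,b,c}  FIRST(A)={a,b}  FIRST(B)={c}

Compute FOLLOW by fixpoint:
initialize: $ ∈ FOLLOW(S)
[1]
  B→B b b: FOLLOW(B) ⊇ FIRST(b) = {b}; new: +{b}
  S→A S c: FOLLOW(A) ⊇ FIRST(S) = {a,b,c}; new: +{a,b,c}
  S→A S c: FOLLOW(S) ⊇ FIRST(c) = {c}; new: +{c}
  S→b B: FOLLOW(B) ⊇ FOLLOW(S) ⊇ {$,c}; new: +{$,c}
  FOLLOW[S]={$,c}  FOLLOW[A]={a,b,c}  FOLLOW[B]={$,b,c}
[2] (no change)
  FOLLOW[S]={$,c}  FOLLOW[A]={a,b,c}  FOLLOW[B]={$,b,c}

FOLLOW(A) = ["a", "b", "c"]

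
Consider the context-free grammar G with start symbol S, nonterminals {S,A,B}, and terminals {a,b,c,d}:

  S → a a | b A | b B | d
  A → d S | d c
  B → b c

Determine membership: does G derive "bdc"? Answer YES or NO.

Convert to CNF:
  S -> T2 A | T2 B | T3 T3 | d
  A -> T0 S | T0 T1
  B -> T2 T1
  T0 -> d
  T1 -> c
  T2 -> b
  T3 -> a

CYK fill:
  cell(0,0) b: {T2}  orig:{}
  cell(1,1) d: {S,T0}  orig:{S}
  cell(2,2) c: {T1}  orig:{}
  cell(0,1) bd: ∅
  cell(1,2) dc: {A}
  cell(0,2) bdc: {S}

S ∈ T[0,2] ⇒ YES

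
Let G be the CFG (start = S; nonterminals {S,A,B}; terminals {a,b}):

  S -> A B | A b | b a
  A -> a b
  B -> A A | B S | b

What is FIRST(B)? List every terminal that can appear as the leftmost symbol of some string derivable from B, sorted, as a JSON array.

Compute FIRST by fixpoint:
round 1:
  A via A→a b: +{a}
  B via B→A A: +{a}
  B via B→b: +{b}
  S via S→A B: +{a}
  S via S→b a: +{b}
  S: {a,b}  A: {a}  B: {a,b}
round 2: — fixpoint
  S: {a,b}  A: {a}  B: {a,b}

FIRST(B) = ["a", "b"]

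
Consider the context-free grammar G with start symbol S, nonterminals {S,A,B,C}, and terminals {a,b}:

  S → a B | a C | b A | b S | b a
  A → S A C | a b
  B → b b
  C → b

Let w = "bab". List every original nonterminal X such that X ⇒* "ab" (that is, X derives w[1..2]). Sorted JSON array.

CNF form of G:
  S -> T0 B | T0 C | T1 A | T1 S | T1 T0
  A -> S X2 | T0 T1
  B -> T1 T1
  C -> b
  T0 -> a
  T1 -> b
  X2 -> A C

CYK table (by increasing span), restricted to cells inside w[1..2]:
  cell(1,1) a: {T0}  orig:{}
  cell(2,2) b: {C,T1}  orig:{C}
  cell(1,2) ab: {A,S}

Original NTs in T[1,2] deriving "ab": ["A", "S"]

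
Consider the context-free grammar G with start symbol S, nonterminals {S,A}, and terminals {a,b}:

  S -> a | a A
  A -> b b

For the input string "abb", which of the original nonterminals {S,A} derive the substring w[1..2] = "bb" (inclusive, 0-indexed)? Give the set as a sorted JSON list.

CNF form of G:
  S -> T1 A | a
  A -> T0 T0
  T0 -> b
  T1 -> a

Fill CYK table bottom-up, restricted to cells inside w[1..2]:
  cell(1,1) b: {T0}  orig:{}
  cell(2,2) b: {T0}  orig:{}
  cell(1,2) bb: {A}

Original NTs in T[1,2] deriving "bb": ["A"]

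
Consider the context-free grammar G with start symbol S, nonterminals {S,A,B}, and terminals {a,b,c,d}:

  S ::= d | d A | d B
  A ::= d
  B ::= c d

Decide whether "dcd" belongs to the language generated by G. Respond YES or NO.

CNF form of G:
  S -> T1 A | T1 B | d
  A -> d
  B -> T0 T1
  T0 -> c
  T1 -> d

CYK table (by increasing span):
  [0..0]={A,S,T1}  "d"  orig:{A,S}
  [1..1]={T0}  "c"  orig:{}
  [2..2]={A,S,T1}  "d"  orig:{A,S}
  [0..1]=∅  "dc"
  [1..2]={B}  "cd"
  [0..2]={S}  "dcd"

S ∈ T[0,2] ⇒ YES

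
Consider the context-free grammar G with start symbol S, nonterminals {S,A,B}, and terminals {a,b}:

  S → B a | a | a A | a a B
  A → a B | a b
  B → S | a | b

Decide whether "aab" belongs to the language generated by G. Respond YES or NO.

CNF form of G:
  S -> B T0 | T0 A | T0 X3 | a
  A -> T0 B | T0 T1
  B -> B T0 | T0 A | T0 X2 | a | b
  T0 -> a
  T1 -> b
  X2 -> T0 B
  X3 -> T0 B

Fill CYK table bottom-up:
  cell(0,0) a: {B,S,T0}  orig:{B,S}
  cell(1,1) a: {B,S,T0}  orig:{B,S}
  cell(2,2) b: {B,T1}  orig:{B}
  cell(0,1) aa: {A,B,S,X2,X3}  orig:{A,B,S}
  cell(1,2) ab: {A,X2,X3}  orig:{A}
  cell(0,2) aab: {B,S}

S ∈ T[0,2] ⇒ YES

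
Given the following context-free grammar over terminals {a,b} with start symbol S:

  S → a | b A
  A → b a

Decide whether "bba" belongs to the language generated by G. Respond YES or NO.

CNF form of G:
  S -> T0 A | a
  A -> T0 T1
  T0 -> b
  T1 -> a

CYK fill:
  T[0,0] 'b' = {T0}  orig:{}
  T[1,1] 'b' = {T0}  orig:{}
  T[2,2] 'a' = {S,T1}  orig:{S}
  T[0,1] 'bb' = ∅
  T[1,2] 'ba' = {A}
  T[0,2] 'bba' = {S}

S ∈ T[0,2] ⇒ YES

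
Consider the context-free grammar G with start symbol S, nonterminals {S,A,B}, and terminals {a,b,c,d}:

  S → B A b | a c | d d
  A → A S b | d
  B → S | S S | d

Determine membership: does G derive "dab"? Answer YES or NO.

Convert to CNF:
  S -> B X6 | T1 T2 | T3 T3
  A -> A X4 | d
  B -> B X5 | S S | T1 T2 | T3 T3 | d
  T0 -> b
  T1 -> a
  T2 -> c
  T3 -> d
  X4 -> S T0
  X5 -> A T0
  X6 -> A T0

CYK table (by increasing span):
  cell(0,0) d: {A,B,T3}  orig:{A,B}
  cell(1,1) a: {T1}  orig:{}
  cell(2,2) b: {T0}  orig:{}
  cell(0,1) da: ∅
  cell(1,2) ab: ∅
  cell(0,2) dab: ∅

S ∉ T[0,2] ⇒ NO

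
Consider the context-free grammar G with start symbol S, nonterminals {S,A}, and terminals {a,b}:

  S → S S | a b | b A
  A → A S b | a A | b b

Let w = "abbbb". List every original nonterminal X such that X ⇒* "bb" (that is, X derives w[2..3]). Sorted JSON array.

Convert to CNF:
  S -> S S | T0 A | T1 T0
  A -> A X2 | T0 T0 | T1 A
  T0 -> b
  T1 -> a
  X2 -> S T0

Fill CYK table bottom-up, restricted to cells inside w[2..3]:
  [2..2]={T0}  "b"  orig:{}
  [3..3]={T0}  "b"  orig:{}
  [2..3]={A}  "bb"

Original NTs in T[2,3] deriving "bb": ["A"]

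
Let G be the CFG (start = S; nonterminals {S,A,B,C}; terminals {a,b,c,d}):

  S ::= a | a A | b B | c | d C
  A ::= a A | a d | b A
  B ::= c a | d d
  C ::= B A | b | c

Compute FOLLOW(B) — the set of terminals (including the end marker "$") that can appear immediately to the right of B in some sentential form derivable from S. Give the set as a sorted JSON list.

Compute FIRST by fixpoint:
round 1:
  A via A→a A: +{a}
  A via A→b A: +{b}
  B via B→c a: +{c}
  B via B→d d: +{d}
  C via C→B A: +{c,d}
  C via C→b: +{b}
  S via S→a: +{a}
  S via S→b B: +{b}
  S via S→c: +{c}
  S via S→d C: +{d}
  S: {a,b,c,d}  A: {a,b}  B: {c,d}  C: {b,c,d}
round 2: (no change)
  S: {a,b,c,d}  A: {a,b}  B: {c,d}  C: {b,c,d}

FOLLOW iteration:
seed FOLLOW(S) with $
round 1:
  C→B A: FOLLOW(B) ⊇ FIRST(A) = {a,b}; new: +{a,b}
  S→a A: FOLLOW(A) ⊇ FOLLOW(S) ⊇ {$}; new: +{$}
  S→b B: FOLLOW(B) ⊇ FOLLOW(S) ⊇ {$}; new: +{$}
  S→d C: FOLLOW(C) ⊇ FOLLOW(S) ⊇ {$}; new: +{$}
  FOLLOW(S)={$}  FOLLOW(A)={$}  FOLLOW(B)={$,a,b}  FOLLOW(C)={$}
round 2: — fixpoint
  FOLLOW(S)={$}  FOLLOW(A)={$}  FOLLOW(B)={$,a,b}  FOLLOW(C)={$}

FOLLOW(B) = ["$", "a", "b"]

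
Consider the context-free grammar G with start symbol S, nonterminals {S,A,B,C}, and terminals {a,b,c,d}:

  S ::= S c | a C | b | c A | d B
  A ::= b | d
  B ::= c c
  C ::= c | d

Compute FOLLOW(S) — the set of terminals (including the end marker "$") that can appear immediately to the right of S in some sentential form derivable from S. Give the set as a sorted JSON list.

Compute FIRST by fixpoint:
[1]
  A via A→b: +{b}
  A via A→d: +{d}
  B via B→c c: +{c}
  C via C→c: +{c}
  C via C→d: +{d}
  S via S→a C: +{a}
  S via S→b: +{b}
  S via S→c A: +{c}
  S via S→d B: +{d}
  S: {a,b,c,d}  A: {b,d}  B: {c}  C: {c,d}
[2] done
  S: {a,b,c,d}  A: {b,d}  B: {c}  C: {c,d}

FOLLOW iteration:
seed FOLLOW(S) with $
iter 1:
  S→S c: FOLLOW(S) ⊇ FIRST(c) = {c}; new: +{c}
  S→a C: FOLLOW(C) ⊇ FOLLOW(S) ⊇ {$,c}; new: +{$,c}
  S→c A: FOLLOW(A) ⊇ FOLLOW(S) ⊇ {$,c}; new: +{$,c}
  S→d B: FOLLOW(B) ⊇ FOLLOW(S) ⊇ {$,c}; new: +{$,c}
  S: {$,c}  A: {$,c}  B: {$,c}  C: {$,c}
iter 2: (no change)
  S: {$,c}  A: {$,c}  B: {$,c}  C: {$,c}

FOLLOW(S) = ["$", "c"]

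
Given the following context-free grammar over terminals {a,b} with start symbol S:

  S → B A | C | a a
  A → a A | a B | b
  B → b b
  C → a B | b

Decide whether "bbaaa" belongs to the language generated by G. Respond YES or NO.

Convert to CNF:
  S -> B A | T0 B | T0 T0 | b
  A -> T0 A | T0 B | b
  B -> T1 T1
  C -> T0 B | b
  T0 -> a
  T1 -> b

Fill CYK table bottom-up:
  [0..0]={A,C,S,T1}  "b"  orig:{A,C,S}
  [1..1]={A,C,S,T1}  "b"  orig:{A,C,S}
  [2..2]={T0}  "a"  orig:{}
  [3..3]={T0}  "a"  orig:{}
  [4..4]={T0}  "a"  orig:{}
  [0..1]={B}  "bb"
  [1..2]=∅  "ba"
  [2..3]={S}  "aa"
  [3..4]={S}  "aa"
  [0..2]=∅  "bba"
  [1..3]=∅  "baa"
  [2..4]=∅  "aaa"
  [0..3]=∅  "bbaa"
  [1..4]=∅  "baaa"
  [0..4]=∅  "bbaaa"

S ∉ T[0,4] ⇒ NO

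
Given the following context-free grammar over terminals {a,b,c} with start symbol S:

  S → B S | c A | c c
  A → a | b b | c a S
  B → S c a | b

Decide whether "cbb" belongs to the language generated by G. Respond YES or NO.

Convert to CNF:
  S -> B S | T1 A | T1 T1
  A -> T0 T0 | T1 X3 | a
  B -> S X4 | b
  T0 -> b
  T1 -> c
  T2 -> a
  X3 -> T2 S
  X4 -> T1 T2

CYK fill:
  T[0,0] 'c' = {T1}  orig:{}
  T[1,1] 'b' = {B,T0}  orig:{B}
  T[2,2] 'b' = {B,T0}  orig:{B}
  T[0,1] 'cb' = ∅
  T[1,2] 'bb' = {A}
  T[0,2] 'cbb' = {S}

S ∈ T[0,2] ⇒ YES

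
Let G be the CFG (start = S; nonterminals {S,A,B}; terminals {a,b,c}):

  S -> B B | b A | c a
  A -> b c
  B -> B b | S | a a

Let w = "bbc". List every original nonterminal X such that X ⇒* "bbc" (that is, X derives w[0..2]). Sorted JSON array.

Convert to CNF:
  S -> B B | T0 A | T1 T2
  A -> T0 T1
  B -> B B | B T0 | T0 A | T1 T2 | T2 T2
  T0 -> b
  T1 -> c
  T2 -> a

Fill CYK table bottom-up (cells [i..j] with 0 ≤ i ≤ j ≤ 2 only):
  cell(0,0) b: {T0}  orig:{}
  cell(1,1) b: {T0}  orig:{}
  cell(2,2) c: {T1}  orig:{}
  cell(0,1) bb: ∅
  cell(1,2) bc: {A}
  cell(0,2) bbc: {B,S}

Original NTs in T[0,2] deriving "bbc": ["B", "S"]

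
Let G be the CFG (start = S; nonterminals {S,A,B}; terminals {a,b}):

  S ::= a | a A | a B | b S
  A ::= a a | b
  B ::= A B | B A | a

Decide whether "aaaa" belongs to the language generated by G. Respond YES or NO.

Convert to CNF:
  S -> T0 A | T0 B | T1 S | a
  A -> T0 T0 | b
  B -> A B | B A | a
  T0 -> a
  T1 -> b

CYK fill:
  [0..0]={B,S,T0}  "a"  orig:{B,S}
  [1..1]={B,S,T0}  "a"  orig:{B,S}
  [2..2]={B,S,T0}  "a"  orig:{B,S}
  [3..3]={B,S,T0}  "a"  orig:{B,S}
  [0..1]={A,S}  "aa"
  [1..2]={A,S}  "aa"
  [2..3]={A,S}  "aa"
  [0..2]={B,S}  "aaa"
  [1..3]={B,S}  "aaa"
  [0..3]={S}  "aaaa"

S ∈ T[0,3] ⇒ YES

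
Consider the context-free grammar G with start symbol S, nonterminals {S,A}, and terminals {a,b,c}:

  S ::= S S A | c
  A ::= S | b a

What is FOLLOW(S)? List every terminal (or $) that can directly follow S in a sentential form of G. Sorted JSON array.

FIRST sets, iterate to fixpoint:
pass 1:
  A via A→b a: +{b}
  S via S→c: +{c}
  FIRST(S)={c}  FIRST(A)={b}
pass 2:
  A via A→S: +{c}
  FIRST(S)={c}  FIRST(A)={b,c}
pass 3: done
  FIRST(S)={c}  FIRST(A)={b,c}

Compute FOLLOW by fixpoint:
FOLLOW(S) := {$}
iter 1:
  S→S S A: FOLLOW(S) ⊇ FIRST(S) = {c}; new: +{c}
  S→S S A: FOLLOW(S) ⊇ FIRST(A) = {b,c}; new: +{b}
  S→S S A: FOLLOW(A) ⊇ FOLLOW(S) ⊇ {$,b,c}; new: +{$,b,c}
  S: {$,b,c}  A: {$,b,c}
iter 2: (stable)
  S: {$,b,c}  A: {$,b,c}

FOLLOW(S) = ["$", "b", "c"]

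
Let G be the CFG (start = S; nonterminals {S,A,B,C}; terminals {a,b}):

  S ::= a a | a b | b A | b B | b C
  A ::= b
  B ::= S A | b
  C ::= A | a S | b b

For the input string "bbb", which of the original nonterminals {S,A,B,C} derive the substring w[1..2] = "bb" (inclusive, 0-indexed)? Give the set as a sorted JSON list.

CNF form of G:
  S -> T0 T0 | T0 T1 | T1 A | T1 B | T1 C
  A -> b
  B -> S A | b
  C -> T0 S | T1 T1 | b
  T0 -> a
  T1 -> b

CYK table (by increasing span) — only the sub-triangle for w[1..2]:
  [1..1]={A,B,C,T1}  "b"  orig:{A,B,C}
  [2..2]={A,B,C,T1}  "b"  orig:{A,B,C}
  [1..2]={C,S}  "bb"

Original NTs in T[1,2] deriving "bb": ["C", "S"]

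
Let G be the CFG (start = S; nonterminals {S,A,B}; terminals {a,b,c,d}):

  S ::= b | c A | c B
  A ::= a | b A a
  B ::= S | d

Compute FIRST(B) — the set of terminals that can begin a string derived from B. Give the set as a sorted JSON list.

FIRST iteration:
iter 1:
  A via A→a: +{a}
  A via A→b A a: +{b}
  B via B→d: +{d}
  S via S→b: +{b}
  S via S→c A: +{c}
  FIRST(S)={b,c}  FIRST(A)={a,b}  FIRST(B)={d}
iter 2:
  B via B→S: +{b,c}
  FIRST(S)={b,c}  FIRST(A)={a,b}  FIRST(B)={b,c,d}
iter 3: (no change)
  FIRST(S)={b,c}  FIRST(A)={a,b}  FIRST(B)={b,c,d}

FIRST(B) = ["b", "c", "d"]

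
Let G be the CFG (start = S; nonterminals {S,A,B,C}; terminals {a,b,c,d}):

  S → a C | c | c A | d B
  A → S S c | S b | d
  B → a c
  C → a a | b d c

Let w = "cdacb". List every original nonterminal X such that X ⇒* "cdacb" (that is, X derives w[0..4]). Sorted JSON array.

Convert to CNF:
  S -> T0 A | T2 C | T3 B | c
  A -> S T1 | S X4 | d
  B -> T2 T0
  C -> T1 X5 | T2 T2
  T0 -> c
  T1 -> b
  T2 -> a
  T3 -> d
  X4 -> S T0
  X5 -> T3 T0

Fill CYK table bottom-up — only the sub-triangle for w[0..4]:
  cell(0,0) c: {S,T0}  orig:{S}
  cell(1,1) d: {A,T3}  orig:{A}
  cell(2,2) a: {T2}  orig:{}
  cell(3,3) c: {S,T0}  orig:{S}
  cell(4,4) b: {T1}  orig:{}
  cell(0,1) cd: {S}
  cell(1,2) da: ∅
  cell(2,3) ac: {B}
  cell(3,4) cb: {A}
  cell(0,2) cda: ∅
  cell(1,3) dac: {S}
  cell(2,4) acb: ∅
  cell(0,3) cdac: ∅
  cell(1,4) dacb: {A}
  cell(0,4) cdacb: {S}

Original NTs in T[0,4] deriving "cdacb": ["S"]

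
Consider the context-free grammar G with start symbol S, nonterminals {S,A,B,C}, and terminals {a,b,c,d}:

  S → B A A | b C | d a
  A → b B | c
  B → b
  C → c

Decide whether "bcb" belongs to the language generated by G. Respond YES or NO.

CNF form of G:
  S -> B X3 | T0 C | T1 T2
  A -> T0 B | c
  B -> b
  C -> c
  T0 -> b
  T1 -> d
  T2 -> a
  X3 -> A A

CYK table (by increasing span):
  T[0,0] 'b' = {B,T0}  orig:{B}
  T[1,1] 'c' = {A,C}
  T[2,2] 'b' = {B,T0}  orig:{B}
  T[0,1] 'bc' = {S}
  T[1,2] 'cb' = ∅
  T[0,2] 'bcb' = ∅

S ∉ T[0,2] ⇒ NO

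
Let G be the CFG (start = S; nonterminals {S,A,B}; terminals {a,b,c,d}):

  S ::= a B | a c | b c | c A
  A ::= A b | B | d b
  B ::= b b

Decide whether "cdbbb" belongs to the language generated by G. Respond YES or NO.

CNF form of G:
  S -> T0 T3 | T2 B | T2 T3 | T3 A
  A -> A T0 | T0 T0 | T1 T0
  B -> T0 T0
  T0 -> b
  T1 -> d
  T2 -> a
  T3 -> c

CYK fill:
  [0..0]={T3}  "c"  orig:{}
  [1..1]={T1}  "d"  orig:{}
  [2..2]={T0}  "b"  orig:{}
  [3..3]={T0}  "b"  orig:{}
  [4..4]={T0}  "b"  orig:{}
  [0..1]=∅  "cd"
  [1..2]={A}  "db"
  [2..3]={A,B}  "bb"
  [3..4]={A,B}  "bb"
  [0..2]={S}  "cdb"
  [1..3]={A}  "dbb"
  [2..4]={A}  "bbb"
  [0..3]={S}  "cdbb"
  [1..4]={A}  "dbbb"
  [0..4]={S}  "cdbbb"

S ∈ T[0,4] ⇒ YES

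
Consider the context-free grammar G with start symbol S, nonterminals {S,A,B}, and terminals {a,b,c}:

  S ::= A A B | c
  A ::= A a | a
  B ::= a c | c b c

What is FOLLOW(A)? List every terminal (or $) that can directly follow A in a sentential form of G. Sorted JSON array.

FIRST sets, iterate to fixpoint:
iter 1:
  A via A→a: +{a}
  B via B→a c: +{a}
  B via B→c b c: +{c}
  S via S→A A B: +{a}
  S via S→c: +{c}
  FIRST(S)={a,c}  FIRST(A)={a}  FIRST(B)={a,c}
iter 2: — fixpoint
  FIRST(S)={a,c}  FIRST(A)={a}  FIRST(B)={a,c}

Compute FOLLOW by fixpoint:
initialize: $ ∈ FOLLOW(S)
round 1:
  A→A a: FOLLOW(A) ⊇ FIRST(a) = {a}; new: +{a}
  S→A A B: FOLLOW(A) ⊇ FIRST(B) = {a,c}; new: +{c}
  S→A A B: FOLLOW(B) ⊇ FOLLOW(S) ⊇ {$}; new: +{$}
  S: {$}  A: {a,c}  B: {$}
round 2: — fixpoint
  S: {$}  A: {a,c}  B: {$}

FOLLOW(A) = ["a", "c"]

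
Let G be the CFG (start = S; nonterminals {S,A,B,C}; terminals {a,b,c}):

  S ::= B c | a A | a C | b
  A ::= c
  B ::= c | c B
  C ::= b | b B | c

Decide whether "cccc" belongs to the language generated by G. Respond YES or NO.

CNF form of G:
  S -> B T0 | T2 A | T2 C | b
  A -> c
  B -> T0 B | c
  C -> T1 B | b | c
  T0 -> c
  T1 -> b
  T2 -> a

Fill CYK table bottom-up:
  T[0,0] 'c' = {A,B,C,T0}  orig:{A,B,C}
  T[1,1] 'c' = {A,B,C,T0}  orig:{A,B,C}
  T[2,2] 'c' = {A,B,C,T0}  orig:{A,B,C}
  T[3,3] 'c' = {A,B,C,T0}  orig:{A,B,C}
  T[0,1] 'cc' = {B,S}
  T[1,2] 'cc' = {B,S}
  T[2,3] 'cc' = {B,S}
  T[0,2] 'ccc' = {B,S}
  T[1,3] 'ccc' = {B,S}
  T[0,3] 'cccc' = {B,S}

S ∈ T[0,3] ⇒ YES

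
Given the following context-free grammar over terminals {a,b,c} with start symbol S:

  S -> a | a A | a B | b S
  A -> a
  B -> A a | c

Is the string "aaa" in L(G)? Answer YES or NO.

CNF form of G:
  S -> T0 A | T0 B | T1 S | a
  A -> a
  B -> A T0 | c
  T0 -> a
  T1 -> b

CYK table (by increasing span):
  T[0,0] 'a' = {A,S,T0}  orig:{A,S}
  T[1,1] 'a' = {A,S,T0}  orig:{A,S}
  T[2,2] 'a' = {A,S,T0}  orig:{A,S}
  T[0,1] 'aa' = {B,S}
  T[1,2] 'aa' = {B,S}
  T[0,2] 'aaa' = {S}

S ∈ T[0,2] ⇒ YES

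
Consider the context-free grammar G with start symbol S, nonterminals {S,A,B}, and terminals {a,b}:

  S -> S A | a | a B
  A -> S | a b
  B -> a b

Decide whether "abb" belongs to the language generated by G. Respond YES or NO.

Convert to CNF:
  S -> S A | T0 B | a
  A -> S A | T0 B | T0 T1 | a
  B -> T0 T1
  T0 -> a
  T1 -> b

CYK table (by increasing span):
  cell(0,0) a: {A,S,T0}  orig:{A,S}
  cell(1,1) b: {T1}  orig:{}
  cell(2,2) b: {T1}  orig:{}
  cell(0,1) ab: {A,B}
  cell(1,2) bb: ∅
  cell(0,2) abb: ∅

S ∉ T[0,2] ⇒ NO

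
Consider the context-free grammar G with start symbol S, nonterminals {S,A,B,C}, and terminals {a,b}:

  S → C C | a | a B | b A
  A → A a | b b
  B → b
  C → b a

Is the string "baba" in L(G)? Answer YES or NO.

CNF form of G:
  S -> C C | T0 B | T1 A | a
  A -> A T0 | T1 T1
  B -> b
  C -> T1 T0
  T0 -> a
  T1 -> b

CYK fill:
  [0..0]={B,T1}  "b"  orig:{B}
  [1..1]={S,T0}  "a"  orig:{S}
  [2..2]={B,T1}  "b"  orig:{B}
  [3..3]={S,T0}  "a"  orig:{S}
  [0..1]={C}  "ba"
  [1..2]={S}  "ab"
  [2..3]={C}  "ba"
  [0..2]=∅  "bab"
  [1..3]=∅  "aba"
  [0..3]={S}  "baba"

S ∈ T[0,3] ⇒ YES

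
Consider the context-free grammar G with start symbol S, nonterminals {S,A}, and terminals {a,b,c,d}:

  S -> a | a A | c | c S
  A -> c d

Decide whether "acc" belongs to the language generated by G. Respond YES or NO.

CNF form of G:
  S -> T0 S | T2 A | a | c
  A -> T0 T1
  T0 -> c
  T1 -> d
  T2 -> a

CYK fill:
  cell(0,0) a: {S,T2}  orig:{S}
  cell(1,1) c: {S,T0}  orig:{S}
  cell(2,2) c: {S,T0}  orig:{S}
  cell(0,1) ac: ∅
  cell(1,2) cc: {S}
  cell(0,2) acc: ∅

S ∉ T[0,2] ⇒ NO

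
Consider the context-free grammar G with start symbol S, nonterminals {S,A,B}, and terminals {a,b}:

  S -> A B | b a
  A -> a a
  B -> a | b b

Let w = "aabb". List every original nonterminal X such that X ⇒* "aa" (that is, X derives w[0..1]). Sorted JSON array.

Convert to CNF:
  S -> A B | T1 T0
  A -> T0 T0
  B -> T1 T1 | a
  T0 -> a
  T1 -> b

CYK fill — only the sub-triangle for w[0..1]:
  [0..0]={B,T0}  "a"  orig:{B}
  [1..1]={B,T0}  "a"  orig:{B}
  [0..1]={A}  "aa"

Original NTs in T[0,1] deriving "aa": ["A"]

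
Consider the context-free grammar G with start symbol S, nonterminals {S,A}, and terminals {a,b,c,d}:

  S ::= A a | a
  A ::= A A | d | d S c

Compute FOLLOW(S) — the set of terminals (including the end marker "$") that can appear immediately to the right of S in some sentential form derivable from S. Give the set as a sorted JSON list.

Compute FIRST by fixpoint:
iter 1:
  A via A→d: +{d}
  S via S→A a: +{d}
  S via S→a: +{a}
  FIRST(S)={a,d}  FIRST(A)={d}
iter 2: (stable)
  FIRST(S)={a,d}  FIRST(A)={d}

FOLLOW sets:
FOLLOW(S) := {$}
[1]
  A→A A: FOLLOW(A) ⊇ FIRST(A) = {d}; new: +{d}
  A→d S c: FOLLOW(S) ⊇ FIRST(c) = {c}; new: +{c}
  S→A a: FOLLOW(A) ⊇ FIRST(a) = {a}; new: +{a}
  S: {$,c}  A: {a,d}
[2] (stable)
  S: {$,c}  A: {a,d}

FOLLOW(S) = ["$", "c"]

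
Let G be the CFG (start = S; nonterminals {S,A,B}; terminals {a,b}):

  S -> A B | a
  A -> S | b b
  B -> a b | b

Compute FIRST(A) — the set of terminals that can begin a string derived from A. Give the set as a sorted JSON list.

Compute FIRST by fixpoint:
pass 1:
  A via A→b b: +{b}
  B via B→a b: +{a}
  B via B→b: +{b}
  S via S→A B: +{b}
  S via S→a: +{a}
  S: {a,b}  A: {b}  B: {a,b}
pass 2:
  A via A→S: +{a}
  S: {a,b}  A: {a,b}  B: {a,b}
pass 3: — fixpoint
  S: {a,b}  A: {a,b}  B: {a,b}

FIRST(A) = ["a", "b"]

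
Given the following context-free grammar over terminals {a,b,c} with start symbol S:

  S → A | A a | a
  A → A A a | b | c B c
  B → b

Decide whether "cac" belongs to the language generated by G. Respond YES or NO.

Convert to CNF:
  S -> A T0 | A X4 | T1 X5 | a | b
  A -> A X2 | T1 X3 | b
  B -> b
  T0 -> a
  T1 -> c
  X2 -> A T0
  X3 -> B T1
  X4 -> A T0
  X5 -> B T1

Fill CYK table bottom-up:
  [0..0]={T1}  "c"  orig:{}
  [1..1]={S,T0}  "a"  orig:{S}
  [2..2]={T1}  "c"  orig:{}
  [0..1]=∅  "ca"
  [1..2]=∅  "ac"
  [0..2]=∅  "cac"

S ∉ T[0,2] ⇒ NO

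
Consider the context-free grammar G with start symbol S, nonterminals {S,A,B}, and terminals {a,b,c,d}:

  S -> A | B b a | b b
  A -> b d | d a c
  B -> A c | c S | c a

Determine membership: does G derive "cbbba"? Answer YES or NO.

CNF form of G:
  S -> B X5 | T0 T0 | T0 T1 | T1 X6
  A -> T0 T1 | T1 X4
  B -> A T3 | T3 S | T3 T2
  T0 -> b
  T1 -> d
  T2 -> a
  T3 -> c
  X4 -> T2 T3
  X5 -> T0 T2
  X6 -> T2 T3

Fill CYK table bottom-up:
  [0..0]={T3}  "c"  orig:{}
  [1..1]={T0}  "b"  orig:{}
  [2..2]={T0}  "b"  orig:{}
  [3..3]={T0}  "b"  orig:{}
  [4..4]={T2}  "a"  orig:{}
  [0..1]=∅  "cb"
  [1..2]={S}  "bb"
  [2..3]={S}  "bb"
  [3..4]={X5}  "ba"  orig:{}
  [0..2]={B}  "cbb"
  [1..3]=∅  "bbb"
  [2..4]=∅  "bba"
  [0..3]=∅  "cbbb"
  [1..4]=∅  "bbba"
  [0..4]={S}  "cbbba"

S ∈ T[0,4] ⇒ YES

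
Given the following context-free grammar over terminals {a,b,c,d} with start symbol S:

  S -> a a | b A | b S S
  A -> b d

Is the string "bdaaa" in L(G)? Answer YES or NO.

CNF form of G:
  S -> T0 A | T0 X3 | T2 T2
  A -> T0 T1
  T0 -> b
  T1 -> d
  T2 -> a
  X3 -> S S

Fill CYK table bottom-up:
  T[0,0] 'b' = {T0}  orig:{}
  T[1,1] 'd' = {T1}  orig:{}
  T[2,2] 'a' = {T2}  orig:{}
  T[3,3] 'a' = {T2}  orig:{}
  T[4,4] 'a' = {T2}  orig:{}
  T[0,1] 'bd' = {A}
  T[1,2] 'da' = ∅
  T[2,3] 'aa' = {S}
  T[3,4] 'aa' = {S}
  T[0,2] 'bda' = ∅
  T[1,3] 'daa' = ∅
  T[2,4] 'aaa' = ∅
  T[0,3] 'bdaa' = ∅
  T[1,4] 'daaa' = ∅
  T[0,4] 'bdaaa' = ∅

S ∉ T[0,4] ⇒ NO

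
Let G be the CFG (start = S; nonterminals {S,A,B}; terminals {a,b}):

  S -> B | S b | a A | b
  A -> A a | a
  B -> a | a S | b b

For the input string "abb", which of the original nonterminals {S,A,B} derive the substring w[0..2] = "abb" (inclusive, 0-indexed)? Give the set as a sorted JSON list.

CNF form of G:
  S -> S T1 | T0 A | T0 S | T1 T1 | a | b
  A -> A T0 | a
  B -> T0 S | T1 T1 | a
  T0 -> a
  T1 -> b

CYK table (by increasing span) — only the sub-triangle for w[0..2]:
  T[0,0] 'a' = {A,B,S,T0}  orig:{A,B,S}
  T[1,1] 'b' = {S,T1}  orig:{S}
  T[2,2] 'b' = {S,T1}  orig:{S}
  T[0,1] 'ab' = {B,S}
  T[1,2] 'bb' = {B,S}
  T[0,2] 'abb' = {B,S}

Original NTs in T[0,2] deriving "abb": ["B", "S"]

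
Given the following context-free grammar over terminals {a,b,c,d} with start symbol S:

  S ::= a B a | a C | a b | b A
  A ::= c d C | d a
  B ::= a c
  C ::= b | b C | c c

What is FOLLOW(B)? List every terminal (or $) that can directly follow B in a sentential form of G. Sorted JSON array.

FIRST iteration:
round 1:
  A via A→c d C: +{c}
  A via A→d a: +{d}
  B via B→a c: +{a}
  C via C→b: +{b}
  C via C→c c: +{c}
  S via S→a B a: +{a}
  S via S→b A: +{b}
  S: {a,b}  A: {c,d}  B: {a}  C: {b,c}
round 2: (stable)
  S: {a,b}  A: {c,d}  B: {a}  C: {b,c}

FOLLOW iteration:
seed FOLLOW(S) with $
round 1:
  S→a B a: FOLLOW(B) ⊇ FIRST(a) = {a}; new: +{a}
  S→a C: FOLLOW(C) ⊇ FOLLOW(S) ⊇ {$}; new: +{$}
  S→b A: FOLLOW(A) ⊇ FOLLOW(S) ⊇ {$}; new: +{$}
  FOLLOW(S)={$}  FOLLOW(A)={$}  FOLLOW(B)={a}  FOLLOW(C)={$}
round 2: — fixpoint
  FOLLOW(S)={$}  FOLLOW(A)={$}  FOLLOW(B)={a}  FOLLOW(C)={$}

FOLLOW(B) = ["a"]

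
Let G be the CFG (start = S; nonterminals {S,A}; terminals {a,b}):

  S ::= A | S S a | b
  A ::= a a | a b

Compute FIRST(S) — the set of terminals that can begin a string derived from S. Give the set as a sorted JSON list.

FIRST sets, iterate to fixpoint:
iter 1:
  A via A→a a: +{a}
  S via S→A: +{a}
  S via S→b: +{b}
  FIRST(S)={a,b}  FIRST(A)={a}
iter 2: (stable)
  FIRST(S)={a,b}  FIRST(A)={a}

FIRST(S) = ["a", "b"]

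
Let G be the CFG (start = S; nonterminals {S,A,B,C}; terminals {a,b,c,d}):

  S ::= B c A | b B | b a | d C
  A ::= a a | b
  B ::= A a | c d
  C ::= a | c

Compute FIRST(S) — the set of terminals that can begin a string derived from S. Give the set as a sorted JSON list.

FIRST iteration:
round 1:
  A via A→a a: +{a}
  A via A→b: +{b}
  B via B→A a: +{a,b}
  B via B→c d: +{c}
  C via C→a: +{a}
  C via C→c: +{c}
  S via S→B c A: +{a,b,c}
  S via S→d C: +{d}
  FIRST[S]={a,b,c,d}  FIRST[A]={a,b}  FIRST[B]={a,b,c}  FIRST[C]={a,c}
round 2: done
  FIRST[S]={a,b,c,d}  FIRST[A]={a,b}  FIRST[B]={a,b,c}  FIRST[C]={a,c}

FIRST(S) = ["a", "b", "c", "d"]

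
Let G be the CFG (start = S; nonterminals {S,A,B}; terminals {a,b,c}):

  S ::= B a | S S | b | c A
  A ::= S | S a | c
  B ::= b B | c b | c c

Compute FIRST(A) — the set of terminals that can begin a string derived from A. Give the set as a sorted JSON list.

FIRST iteration:
round 1:
  A via A→c: +{c}
  B via B→b B: +{b}
  B via B→c b: +{c}
  S via S→B a: +{b,c}
  FIRST(S)={b,c}  FIRST(A)={c}  FIRST(B)={b,c}
round 2:
  A via A→S: +{b}
  FIRST(S)={b,c}  FIRST(A)={b,c}  FIRST(B)={b,c}
round 3: — fixpoint
  FIRST(S)={b,c}  FIRST(A)={b,c}  FIRST(B)={b,c}

FIRST(A) = ["b", "c"]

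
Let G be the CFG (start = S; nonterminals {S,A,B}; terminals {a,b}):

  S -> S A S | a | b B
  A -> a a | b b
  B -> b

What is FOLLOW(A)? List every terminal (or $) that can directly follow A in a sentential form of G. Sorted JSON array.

Compute FIRST by fixpoint:
iter 1:
  A via A→a a: +{a}
  A via A→b b: +{b}
  B via B→b: +{b}
  S via S→a: +{a}
  S via S→b B: +{b}
  FIRST[S]={a,b}  FIRST[A]={a,b}  FIRST[B]={b}
iter 2: (no change)
  FIRST[S]={a,b}  FIRST[A]={a,b}  FIRST[B]={b}

FOLLOW iteration:
FOLLOW(S) := {$}
round 1:
  S→S A S: FOLLOW(S) ⊇ FIRST(A) = {a,b}; new: +{a,b}
  S→S A S: FOLLOW(A) ⊇ FIRST(S) = {a,b}; new: +{a,b}
  S→b B: FOLLOW(B) ⊇ FOLLOW(S) ⊇ {$,a,b}; new: +{$,a,b}
  FOLLOW(S)={$,a,b}  FOLLOW(A)={a,b}  FOLLOW(B)={$,a,b}
round 2: — fixpoint
  FOLLOW(S)={$,a,b}  FOLLOW(A)={a,b}  FOLLOW(B)={$,a,b}

FOLLOW(A) = ["a", "b"]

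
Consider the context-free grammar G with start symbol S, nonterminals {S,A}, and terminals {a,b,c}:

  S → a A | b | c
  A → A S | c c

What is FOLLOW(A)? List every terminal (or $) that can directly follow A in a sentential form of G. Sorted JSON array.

FIRST iteration:
iter 1:
  A via A→c c: +{c}
  S via S→a A: +{a}
  S via S→b: +{b}
  S via S→c: +{c}
  FIRST[S]={a,b,c}  FIRST[A]={c}
iter 2: (stable)
  FIRST[S]={a,b,c}  FIRST[A]={c}

Compute FOLLOW by fixpoint:
seed FOLLOW(S) with $
round 1:
  A→A S: FOLLOW(A) ⊇ FIRST(S) = {a,b,c}; new: +{a,b,c}
  A→A S: FOLLOW(S) ⊇ FOLLOW(A) ⊇ {a,b,c}; new: +{a,b,c}
  S→a A: FOLLOW(A) ⊇ FOLLOW(S) ⊇ {$,a,b,c}; new: +{$}
  S: {$,a,b,c}  A: {$,a,b,c}
round 2: done
  S: {$,a,b,c}  A: {$,a,b,c}

FOLLOW(A) = ["$", "a", "b", "c"]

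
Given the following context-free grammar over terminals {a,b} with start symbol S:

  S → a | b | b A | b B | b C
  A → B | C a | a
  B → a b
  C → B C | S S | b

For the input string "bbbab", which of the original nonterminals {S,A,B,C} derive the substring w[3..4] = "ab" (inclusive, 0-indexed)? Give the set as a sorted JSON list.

CNF form of G:
  S -> T1 A | T1 B | T1 C | a | b
  A -> C T0 | T0 T1 | a
  B -> T0 T1
  C -> B C | S S | b
  T0 -> a
  T1 -> b

CYK fill, restricted to cells inside w[3..4]:
  cell(3,3) a: {A,S,T0}  orig:{A,S}
  cell(4,4) b: {C,S,T1}  orig:{C,S}
  cell(3,4) ab: {A,B,C}

Original NTs in T[3,4] deriving "ab": ["A", "B", "C"]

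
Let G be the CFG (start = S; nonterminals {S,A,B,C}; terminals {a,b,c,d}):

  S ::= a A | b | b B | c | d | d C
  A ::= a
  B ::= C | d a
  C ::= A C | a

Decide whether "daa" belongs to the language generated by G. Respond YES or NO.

Convert to CNF:
  S -> T0 C | T1 A | T2 B | b | c | d
  A -> a
  B -> A C | T0 T1 | a
  C -> A C | a
  T0 -> d
  T1 -> a
  T2 -> b

Fill CYK table bottom-up:
  T[0,0] 'd' = {S,T0}  orig:{S}
  T[1,1] 'a' = {A,B,C,T1}  orig:{A,B,C}
  T[2,2] 'a' = {A,B,C,T1}  orig:{A,B,C}
  T[0,1] 'da' = {B,S}
  T[1,2] 'aa' = {B,C,S}
  T[0,2] 'daa' = {S}

S ∈ T[0,2] ⇒ YES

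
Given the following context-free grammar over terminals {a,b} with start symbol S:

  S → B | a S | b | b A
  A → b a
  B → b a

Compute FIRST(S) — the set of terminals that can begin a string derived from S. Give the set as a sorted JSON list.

Compute FIRST by fixpoint:
round 1:
  A via A→b a: +{b}
  B via B→b a: +{b}
  S via S→B: +{b}
  S via S→a S: +{a}
  FIRST(S)={a,b}  FIRST(A)={b}  FIRST(B)={b}
round 2: (stable)
  FIRST(S)={a,b}  FIRST(A)={b}  FIRST(B)={b}

FIRST(S) = ["a", "b"]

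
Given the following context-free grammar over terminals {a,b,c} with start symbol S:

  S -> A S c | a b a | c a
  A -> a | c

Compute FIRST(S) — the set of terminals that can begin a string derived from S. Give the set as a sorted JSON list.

FIRST sets, iterate to fixpoint:
[1]
  A via A→a: +{a}
  A via A→c: +{c}
  S via S→A S c: +{a,c}
  FIRST[S]={a,c}  FIRST[A]={a,c}
[2] (stable)
  FIRST[S]={a,c}  FIRST[A]={a,c}

FIRST(S) = ["a", "c"]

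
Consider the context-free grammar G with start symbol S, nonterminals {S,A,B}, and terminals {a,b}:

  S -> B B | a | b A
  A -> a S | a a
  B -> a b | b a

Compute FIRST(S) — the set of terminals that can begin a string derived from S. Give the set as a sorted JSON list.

Compute FIRST by fixpoint:
pass 1:
  A via A→a S: +{a}
  B via B→a b: +{a}
  B via B→b a: +{b}
  S via S→B B: +{a,b}
  S: {a,b}  A: {a}  B: {a,b}
pass 2: done
  S: {a,b}  A: {a}  B: {a,b}

FIRST(S) = ["a", "b"]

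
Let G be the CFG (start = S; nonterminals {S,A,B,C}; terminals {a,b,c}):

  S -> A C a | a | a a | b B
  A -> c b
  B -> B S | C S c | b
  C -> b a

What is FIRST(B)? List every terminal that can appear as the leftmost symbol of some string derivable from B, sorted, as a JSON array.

FIRST sets, iterate to fixpoint:
round 1:
  A via A→c b: +{c}
  B via B→b: +{b}
  C via C→b a: +{b}
  S via S→A C a: +{c}
  S via S→a: +{a}
  S via S→b B: +{b}
  FIRST(S)={a,b,c}  FIRST(A)={c}  FIRST(B)={b}  FIRST(C)={b}
round 2: (stable)
  FIRST(S)={a,b,c}  FIRST(A)={c}  FIRST(B)={b}  FIRST(C)={b}

FIRST(B) = ["b"]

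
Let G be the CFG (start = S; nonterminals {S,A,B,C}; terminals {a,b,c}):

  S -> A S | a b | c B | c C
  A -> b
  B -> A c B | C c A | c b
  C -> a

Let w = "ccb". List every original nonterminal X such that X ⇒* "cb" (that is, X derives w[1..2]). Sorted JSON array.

CNF form of G:
  S -> A S | T0 B | T0 C | T2 T1
  A -> b
  B -> A X3 | C X4 | T0 T1
  C -> a
  T0 -> c
  T1 -> b
  T2 -> a
  X3 -> T0 B
  X4 -> T0 A

CYK table (by increasing span), restricted to cells inside w[1..2]:
  [1..1]={T0}  "c"  orig:{}
  [2..2]={A,T1}  "b"  orig:{A}
  [1..2]={B,X4}  "cb"  orig:{B}

Original NTs in T[1,2] deriving "cb": ["B"]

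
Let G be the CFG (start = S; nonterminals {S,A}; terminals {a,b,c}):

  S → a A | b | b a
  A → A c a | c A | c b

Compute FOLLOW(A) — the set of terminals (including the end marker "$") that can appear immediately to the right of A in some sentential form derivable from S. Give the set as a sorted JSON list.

Compute FIRST by fixpoint:
[1]
  A via A→c A: +{c}
  S via S→a A: +{a}
  S via S→b: +{b}
  FIRST[S]={a,b}  FIRST[A]={c}
[2] (stable)
  FIRST[S]={a,b}  FIRST[A]={c}

FOLLOW iteration:
initialize: $ ∈ FOLLOW(S)
round 1:
  A→A c a: FOLLOW(A) ⊇ FIRST(c) = {c}; new: +{c}
  S→a A: FOLLOW(A) ⊇ FOLLOW(S) ⊇ {$}; new: +{$}
  FOLLOW[S]={$}  FOLLOW[A]={$,c}
round 2: done
  FOLLOW[S]={$}  FOLLOW[A]={$,c}

FOLLOW(A) = ["$", "c"]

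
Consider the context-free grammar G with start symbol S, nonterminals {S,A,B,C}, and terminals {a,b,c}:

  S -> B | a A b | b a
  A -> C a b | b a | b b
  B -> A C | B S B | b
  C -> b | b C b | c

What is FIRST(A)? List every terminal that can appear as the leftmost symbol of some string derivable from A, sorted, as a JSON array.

Compute FIRST by fixpoint:
[1]
  A via A→b a: +{b}
  B via B→A C: +{b}
  C via C→b: +{b}
  C via C→c: +{c}
  S via S→B: +{b}
  S via S→a A b: +{a}
  S: {a,b}  A: {b}  B: {b}  C: {b,c}
[2]
  A via A→C a b: +{c}
  B via B→A C: +{c}
  S via S→B: +{c}
  S: {a,b,c}  A: {b,c}  B: {b,c}  C: {b,c}
[3] done
  S: {a,b,c}  A: {b,c}  B: {b,c}  C: {b,c}

FIRST(A) = ["b", "c"]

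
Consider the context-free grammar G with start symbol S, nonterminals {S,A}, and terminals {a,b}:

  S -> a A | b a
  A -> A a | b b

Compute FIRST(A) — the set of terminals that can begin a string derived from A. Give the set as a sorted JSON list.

FIRST sets, iterate to fixpoint:
[1]
  A via A→b b: +{b}
  S via S→a A: +{a}
  S via S→b a: +{b}
  S: {a,b}  A: {b}
[2] done
  S: {a,b}  A: {b}

FIRST(A) = ["b"]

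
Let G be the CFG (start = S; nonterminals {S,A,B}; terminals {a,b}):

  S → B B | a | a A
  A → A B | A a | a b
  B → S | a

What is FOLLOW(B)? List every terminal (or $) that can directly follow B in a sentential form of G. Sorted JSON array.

FIRST sets, iterate to fixpoint:
pass 1:
  A via A→a b: +{a}
  B via B→a: +{a}
  S via S→B B: +{a}
  S: {a}  A: {a}  B: {a}
pass 2: done
  S: {a}  A: {a}  B: {a}

Compute FOLLOW by fixpoint:
FOLLOW(S) := {$}
round 1:
  A→A B: FOLLOW(A) ⊇ FIRST(B) = {a}; new: +{a}
  A→A B: FOLLOW(B) ⊇ FOLLOW(A) ⊇ {a}; new: +{a}
  B→S: FOLLOW(S) ⊇ FOLLOW(B) ⊇ {a}; new: +{a}
  S→B B: FOLLOW(B) ⊇ FOLLOW(S) ⊇ {$,a}; new: +{$}
  S→a A: FOLLOW(A) ⊇ FOLLOW(S) ⊇ {$,a}; new: +{$}
  FOLLOW[S]={$,a}  FOLLOW[A]={$,a}  FOLLOW[B]={$,a}
round 2: done
  FOLLOW[S]={$,a}  FOLLOW[A]={$,a}  FOLLOW[B]={$,a}

FOLLOW(B) = ["$", "a"]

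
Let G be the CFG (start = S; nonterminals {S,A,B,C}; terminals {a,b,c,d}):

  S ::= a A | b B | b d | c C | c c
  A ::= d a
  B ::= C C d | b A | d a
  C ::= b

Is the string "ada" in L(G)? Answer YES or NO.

CNF form of G:
  S -> T1 A | T2 B | T2 T0 | T3 C | T3 T3
  A -> T0 T1
  B -> C X4 | T0 T1 | T2 A
  C -> b
  T0 -> d
  T1 -> a
  T2 -> b
  T3 -> c
  X4 -> C T0

Fill CYK table bottom-up:
  T[0,0] 'a' = {T1}  orig:{}
  T[1,1] 'd' = {T0}  orig:{}
  T[2,2] 'a' = {T1}  orig:{}
  T[0,1] 'ad' = ∅
  T[1,2] 'da' = {A,B}
  T[0,2] 'ada' = {S}

S ∈ T[0,2] ⇒ YES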